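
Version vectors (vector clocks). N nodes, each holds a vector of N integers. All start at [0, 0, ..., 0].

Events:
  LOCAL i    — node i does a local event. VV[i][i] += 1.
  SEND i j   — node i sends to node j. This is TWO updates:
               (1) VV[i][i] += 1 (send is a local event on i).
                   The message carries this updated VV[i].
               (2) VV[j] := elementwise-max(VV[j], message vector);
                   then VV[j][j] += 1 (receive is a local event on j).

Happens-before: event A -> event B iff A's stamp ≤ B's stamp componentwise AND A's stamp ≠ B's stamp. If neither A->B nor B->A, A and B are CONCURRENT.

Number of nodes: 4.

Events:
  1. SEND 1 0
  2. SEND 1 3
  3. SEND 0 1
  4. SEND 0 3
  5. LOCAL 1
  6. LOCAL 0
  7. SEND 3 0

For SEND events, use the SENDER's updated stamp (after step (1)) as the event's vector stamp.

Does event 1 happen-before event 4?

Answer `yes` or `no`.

Answer: yes

Derivation:
Initial: VV[0]=[0, 0, 0, 0]
Initial: VV[1]=[0, 0, 0, 0]
Initial: VV[2]=[0, 0, 0, 0]
Initial: VV[3]=[0, 0, 0, 0]
Event 1: SEND 1->0: VV[1][1]++ -> VV[1]=[0, 1, 0, 0], msg_vec=[0, 1, 0, 0]; VV[0]=max(VV[0],msg_vec) then VV[0][0]++ -> VV[0]=[1, 1, 0, 0]
Event 2: SEND 1->3: VV[1][1]++ -> VV[1]=[0, 2, 0, 0], msg_vec=[0, 2, 0, 0]; VV[3]=max(VV[3],msg_vec) then VV[3][3]++ -> VV[3]=[0, 2, 0, 1]
Event 3: SEND 0->1: VV[0][0]++ -> VV[0]=[2, 1, 0, 0], msg_vec=[2, 1, 0, 0]; VV[1]=max(VV[1],msg_vec) then VV[1][1]++ -> VV[1]=[2, 3, 0, 0]
Event 4: SEND 0->3: VV[0][0]++ -> VV[0]=[3, 1, 0, 0], msg_vec=[3, 1, 0, 0]; VV[3]=max(VV[3],msg_vec) then VV[3][3]++ -> VV[3]=[3, 2, 0, 2]
Event 5: LOCAL 1: VV[1][1]++ -> VV[1]=[2, 4, 0, 0]
Event 6: LOCAL 0: VV[0][0]++ -> VV[0]=[4, 1, 0, 0]
Event 7: SEND 3->0: VV[3][3]++ -> VV[3]=[3, 2, 0, 3], msg_vec=[3, 2, 0, 3]; VV[0]=max(VV[0],msg_vec) then VV[0][0]++ -> VV[0]=[5, 2, 0, 3]
Event 1 stamp: [0, 1, 0, 0]
Event 4 stamp: [3, 1, 0, 0]
[0, 1, 0, 0] <= [3, 1, 0, 0]? True. Equal? False. Happens-before: True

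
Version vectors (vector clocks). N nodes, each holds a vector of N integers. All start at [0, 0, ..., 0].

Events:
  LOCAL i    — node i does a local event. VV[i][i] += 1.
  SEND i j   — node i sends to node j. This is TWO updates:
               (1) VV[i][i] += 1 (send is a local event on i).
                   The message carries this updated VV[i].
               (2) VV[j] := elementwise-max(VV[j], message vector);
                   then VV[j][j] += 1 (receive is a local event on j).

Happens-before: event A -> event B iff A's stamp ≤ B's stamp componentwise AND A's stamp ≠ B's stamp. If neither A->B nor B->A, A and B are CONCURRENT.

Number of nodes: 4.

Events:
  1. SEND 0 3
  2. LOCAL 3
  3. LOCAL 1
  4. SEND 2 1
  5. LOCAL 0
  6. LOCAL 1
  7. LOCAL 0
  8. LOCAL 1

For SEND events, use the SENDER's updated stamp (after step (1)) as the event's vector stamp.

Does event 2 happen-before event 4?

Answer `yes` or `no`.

Initial: VV[0]=[0, 0, 0, 0]
Initial: VV[1]=[0, 0, 0, 0]
Initial: VV[2]=[0, 0, 0, 0]
Initial: VV[3]=[0, 0, 0, 0]
Event 1: SEND 0->3: VV[0][0]++ -> VV[0]=[1, 0, 0, 0], msg_vec=[1, 0, 0, 0]; VV[3]=max(VV[3],msg_vec) then VV[3][3]++ -> VV[3]=[1, 0, 0, 1]
Event 2: LOCAL 3: VV[3][3]++ -> VV[3]=[1, 0, 0, 2]
Event 3: LOCAL 1: VV[1][1]++ -> VV[1]=[0, 1, 0, 0]
Event 4: SEND 2->1: VV[2][2]++ -> VV[2]=[0, 0, 1, 0], msg_vec=[0, 0, 1, 0]; VV[1]=max(VV[1],msg_vec) then VV[1][1]++ -> VV[1]=[0, 2, 1, 0]
Event 5: LOCAL 0: VV[0][0]++ -> VV[0]=[2, 0, 0, 0]
Event 6: LOCAL 1: VV[1][1]++ -> VV[1]=[0, 3, 1, 0]
Event 7: LOCAL 0: VV[0][0]++ -> VV[0]=[3, 0, 0, 0]
Event 8: LOCAL 1: VV[1][1]++ -> VV[1]=[0, 4, 1, 0]
Event 2 stamp: [1, 0, 0, 2]
Event 4 stamp: [0, 0, 1, 0]
[1, 0, 0, 2] <= [0, 0, 1, 0]? False. Equal? False. Happens-before: False

Answer: no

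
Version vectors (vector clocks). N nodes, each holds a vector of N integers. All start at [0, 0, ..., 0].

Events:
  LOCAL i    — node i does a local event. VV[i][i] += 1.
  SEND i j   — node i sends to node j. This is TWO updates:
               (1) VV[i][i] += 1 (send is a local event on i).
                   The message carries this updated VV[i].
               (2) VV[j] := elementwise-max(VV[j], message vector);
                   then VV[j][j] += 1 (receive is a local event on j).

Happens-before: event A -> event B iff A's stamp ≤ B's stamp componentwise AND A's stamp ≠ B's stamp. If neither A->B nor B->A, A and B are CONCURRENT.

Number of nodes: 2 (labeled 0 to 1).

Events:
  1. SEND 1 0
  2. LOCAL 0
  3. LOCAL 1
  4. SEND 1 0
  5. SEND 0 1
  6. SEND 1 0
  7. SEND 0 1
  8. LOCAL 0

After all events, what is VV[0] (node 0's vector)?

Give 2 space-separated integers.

Initial: VV[0]=[0, 0]
Initial: VV[1]=[0, 0]
Event 1: SEND 1->0: VV[1][1]++ -> VV[1]=[0, 1], msg_vec=[0, 1]; VV[0]=max(VV[0],msg_vec) then VV[0][0]++ -> VV[0]=[1, 1]
Event 2: LOCAL 0: VV[0][0]++ -> VV[0]=[2, 1]
Event 3: LOCAL 1: VV[1][1]++ -> VV[1]=[0, 2]
Event 4: SEND 1->0: VV[1][1]++ -> VV[1]=[0, 3], msg_vec=[0, 3]; VV[0]=max(VV[0],msg_vec) then VV[0][0]++ -> VV[0]=[3, 3]
Event 5: SEND 0->1: VV[0][0]++ -> VV[0]=[4, 3], msg_vec=[4, 3]; VV[1]=max(VV[1],msg_vec) then VV[1][1]++ -> VV[1]=[4, 4]
Event 6: SEND 1->0: VV[1][1]++ -> VV[1]=[4, 5], msg_vec=[4, 5]; VV[0]=max(VV[0],msg_vec) then VV[0][0]++ -> VV[0]=[5, 5]
Event 7: SEND 0->1: VV[0][0]++ -> VV[0]=[6, 5], msg_vec=[6, 5]; VV[1]=max(VV[1],msg_vec) then VV[1][1]++ -> VV[1]=[6, 6]
Event 8: LOCAL 0: VV[0][0]++ -> VV[0]=[7, 5]
Final vectors: VV[0]=[7, 5]; VV[1]=[6, 6]

Answer: 7 5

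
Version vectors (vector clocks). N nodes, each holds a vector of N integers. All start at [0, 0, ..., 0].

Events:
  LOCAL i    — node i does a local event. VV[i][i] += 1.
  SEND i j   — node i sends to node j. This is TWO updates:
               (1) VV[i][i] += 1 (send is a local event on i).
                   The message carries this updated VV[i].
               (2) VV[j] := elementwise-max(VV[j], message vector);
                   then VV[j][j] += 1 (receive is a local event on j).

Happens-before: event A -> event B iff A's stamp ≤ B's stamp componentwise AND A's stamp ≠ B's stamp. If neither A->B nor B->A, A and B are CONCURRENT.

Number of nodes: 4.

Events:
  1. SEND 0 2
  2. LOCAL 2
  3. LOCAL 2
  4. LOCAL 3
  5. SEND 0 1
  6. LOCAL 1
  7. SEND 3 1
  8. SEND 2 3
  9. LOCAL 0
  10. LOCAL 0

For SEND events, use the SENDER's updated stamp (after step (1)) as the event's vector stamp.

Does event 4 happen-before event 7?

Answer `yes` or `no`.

Initial: VV[0]=[0, 0, 0, 0]
Initial: VV[1]=[0, 0, 0, 0]
Initial: VV[2]=[0, 0, 0, 0]
Initial: VV[3]=[0, 0, 0, 0]
Event 1: SEND 0->2: VV[0][0]++ -> VV[0]=[1, 0, 0, 0], msg_vec=[1, 0, 0, 0]; VV[2]=max(VV[2],msg_vec) then VV[2][2]++ -> VV[2]=[1, 0, 1, 0]
Event 2: LOCAL 2: VV[2][2]++ -> VV[2]=[1, 0, 2, 0]
Event 3: LOCAL 2: VV[2][2]++ -> VV[2]=[1, 0, 3, 0]
Event 4: LOCAL 3: VV[3][3]++ -> VV[3]=[0, 0, 0, 1]
Event 5: SEND 0->1: VV[0][0]++ -> VV[0]=[2, 0, 0, 0], msg_vec=[2, 0, 0, 0]; VV[1]=max(VV[1],msg_vec) then VV[1][1]++ -> VV[1]=[2, 1, 0, 0]
Event 6: LOCAL 1: VV[1][1]++ -> VV[1]=[2, 2, 0, 0]
Event 7: SEND 3->1: VV[3][3]++ -> VV[3]=[0, 0, 0, 2], msg_vec=[0, 0, 0, 2]; VV[1]=max(VV[1],msg_vec) then VV[1][1]++ -> VV[1]=[2, 3, 0, 2]
Event 8: SEND 2->3: VV[2][2]++ -> VV[2]=[1, 0, 4, 0], msg_vec=[1, 0, 4, 0]; VV[3]=max(VV[3],msg_vec) then VV[3][3]++ -> VV[3]=[1, 0, 4, 3]
Event 9: LOCAL 0: VV[0][0]++ -> VV[0]=[3, 0, 0, 0]
Event 10: LOCAL 0: VV[0][0]++ -> VV[0]=[4, 0, 0, 0]
Event 4 stamp: [0, 0, 0, 1]
Event 7 stamp: [0, 0, 0, 2]
[0, 0, 0, 1] <= [0, 0, 0, 2]? True. Equal? False. Happens-before: True

Answer: yes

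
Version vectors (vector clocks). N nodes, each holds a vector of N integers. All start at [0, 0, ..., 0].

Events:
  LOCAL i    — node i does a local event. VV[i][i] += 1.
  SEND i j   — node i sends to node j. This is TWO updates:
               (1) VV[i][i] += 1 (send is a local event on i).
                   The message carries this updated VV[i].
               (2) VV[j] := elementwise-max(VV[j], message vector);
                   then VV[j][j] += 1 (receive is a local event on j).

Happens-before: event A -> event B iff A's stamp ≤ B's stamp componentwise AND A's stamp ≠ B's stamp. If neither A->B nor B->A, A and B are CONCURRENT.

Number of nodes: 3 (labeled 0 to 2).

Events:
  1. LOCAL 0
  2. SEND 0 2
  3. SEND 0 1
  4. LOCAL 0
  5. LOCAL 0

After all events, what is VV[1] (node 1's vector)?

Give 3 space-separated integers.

Initial: VV[0]=[0, 0, 0]
Initial: VV[1]=[0, 0, 0]
Initial: VV[2]=[0, 0, 0]
Event 1: LOCAL 0: VV[0][0]++ -> VV[0]=[1, 0, 0]
Event 2: SEND 0->2: VV[0][0]++ -> VV[0]=[2, 0, 0], msg_vec=[2, 0, 0]; VV[2]=max(VV[2],msg_vec) then VV[2][2]++ -> VV[2]=[2, 0, 1]
Event 3: SEND 0->1: VV[0][0]++ -> VV[0]=[3, 0, 0], msg_vec=[3, 0, 0]; VV[1]=max(VV[1],msg_vec) then VV[1][1]++ -> VV[1]=[3, 1, 0]
Event 4: LOCAL 0: VV[0][0]++ -> VV[0]=[4, 0, 0]
Event 5: LOCAL 0: VV[0][0]++ -> VV[0]=[5, 0, 0]
Final vectors: VV[0]=[5, 0, 0]; VV[1]=[3, 1, 0]; VV[2]=[2, 0, 1]

Answer: 3 1 0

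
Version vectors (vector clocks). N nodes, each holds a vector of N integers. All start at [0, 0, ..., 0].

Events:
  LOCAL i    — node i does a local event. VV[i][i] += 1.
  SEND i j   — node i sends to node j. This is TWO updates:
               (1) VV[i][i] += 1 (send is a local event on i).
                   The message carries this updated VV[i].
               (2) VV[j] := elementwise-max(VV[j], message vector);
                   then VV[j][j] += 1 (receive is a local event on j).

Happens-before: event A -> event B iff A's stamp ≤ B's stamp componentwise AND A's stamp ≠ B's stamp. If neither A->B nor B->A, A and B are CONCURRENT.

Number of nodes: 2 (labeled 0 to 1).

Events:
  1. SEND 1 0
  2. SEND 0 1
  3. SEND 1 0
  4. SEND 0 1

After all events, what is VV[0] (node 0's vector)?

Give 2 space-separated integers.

Answer: 4 3

Derivation:
Initial: VV[0]=[0, 0]
Initial: VV[1]=[0, 0]
Event 1: SEND 1->0: VV[1][1]++ -> VV[1]=[0, 1], msg_vec=[0, 1]; VV[0]=max(VV[0],msg_vec) then VV[0][0]++ -> VV[0]=[1, 1]
Event 2: SEND 0->1: VV[0][0]++ -> VV[0]=[2, 1], msg_vec=[2, 1]; VV[1]=max(VV[1],msg_vec) then VV[1][1]++ -> VV[1]=[2, 2]
Event 3: SEND 1->0: VV[1][1]++ -> VV[1]=[2, 3], msg_vec=[2, 3]; VV[0]=max(VV[0],msg_vec) then VV[0][0]++ -> VV[0]=[3, 3]
Event 4: SEND 0->1: VV[0][0]++ -> VV[0]=[4, 3], msg_vec=[4, 3]; VV[1]=max(VV[1],msg_vec) then VV[1][1]++ -> VV[1]=[4, 4]
Final vectors: VV[0]=[4, 3]; VV[1]=[4, 4]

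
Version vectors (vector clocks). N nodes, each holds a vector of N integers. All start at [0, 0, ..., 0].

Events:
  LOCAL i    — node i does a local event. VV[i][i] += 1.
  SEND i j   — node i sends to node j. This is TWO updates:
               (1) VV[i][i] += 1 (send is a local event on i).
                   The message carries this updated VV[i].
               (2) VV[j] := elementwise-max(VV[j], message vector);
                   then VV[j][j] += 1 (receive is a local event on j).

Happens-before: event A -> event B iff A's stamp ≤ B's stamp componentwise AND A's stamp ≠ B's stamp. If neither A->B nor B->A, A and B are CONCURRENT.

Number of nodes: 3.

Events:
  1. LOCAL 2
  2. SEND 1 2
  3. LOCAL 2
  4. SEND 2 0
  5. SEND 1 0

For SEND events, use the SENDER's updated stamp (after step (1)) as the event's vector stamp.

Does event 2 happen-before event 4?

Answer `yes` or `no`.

Answer: yes

Derivation:
Initial: VV[0]=[0, 0, 0]
Initial: VV[1]=[0, 0, 0]
Initial: VV[2]=[0, 0, 0]
Event 1: LOCAL 2: VV[2][2]++ -> VV[2]=[0, 0, 1]
Event 2: SEND 1->2: VV[1][1]++ -> VV[1]=[0, 1, 0], msg_vec=[0, 1, 0]; VV[2]=max(VV[2],msg_vec) then VV[2][2]++ -> VV[2]=[0, 1, 2]
Event 3: LOCAL 2: VV[2][2]++ -> VV[2]=[0, 1, 3]
Event 4: SEND 2->0: VV[2][2]++ -> VV[2]=[0, 1, 4], msg_vec=[0, 1, 4]; VV[0]=max(VV[0],msg_vec) then VV[0][0]++ -> VV[0]=[1, 1, 4]
Event 5: SEND 1->0: VV[1][1]++ -> VV[1]=[0, 2, 0], msg_vec=[0, 2, 0]; VV[0]=max(VV[0],msg_vec) then VV[0][0]++ -> VV[0]=[2, 2, 4]
Event 2 stamp: [0, 1, 0]
Event 4 stamp: [0, 1, 4]
[0, 1, 0] <= [0, 1, 4]? True. Equal? False. Happens-before: True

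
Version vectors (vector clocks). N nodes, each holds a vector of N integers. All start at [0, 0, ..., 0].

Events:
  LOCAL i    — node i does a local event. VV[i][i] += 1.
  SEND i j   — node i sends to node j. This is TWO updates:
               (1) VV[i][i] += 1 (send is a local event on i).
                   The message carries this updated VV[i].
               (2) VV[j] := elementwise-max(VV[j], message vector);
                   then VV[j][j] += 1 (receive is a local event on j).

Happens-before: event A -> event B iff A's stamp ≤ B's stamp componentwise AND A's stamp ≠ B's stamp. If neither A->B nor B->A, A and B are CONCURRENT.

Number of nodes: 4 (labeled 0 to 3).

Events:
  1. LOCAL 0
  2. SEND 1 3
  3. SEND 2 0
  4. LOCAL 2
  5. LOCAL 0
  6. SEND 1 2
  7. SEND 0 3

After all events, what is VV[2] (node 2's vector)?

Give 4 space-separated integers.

Answer: 0 2 3 0

Derivation:
Initial: VV[0]=[0, 0, 0, 0]
Initial: VV[1]=[0, 0, 0, 0]
Initial: VV[2]=[0, 0, 0, 0]
Initial: VV[3]=[0, 0, 0, 0]
Event 1: LOCAL 0: VV[0][0]++ -> VV[0]=[1, 0, 0, 0]
Event 2: SEND 1->3: VV[1][1]++ -> VV[1]=[0, 1, 0, 0], msg_vec=[0, 1, 0, 0]; VV[3]=max(VV[3],msg_vec) then VV[3][3]++ -> VV[3]=[0, 1, 0, 1]
Event 3: SEND 2->0: VV[2][2]++ -> VV[2]=[0, 0, 1, 0], msg_vec=[0, 0, 1, 0]; VV[0]=max(VV[0],msg_vec) then VV[0][0]++ -> VV[0]=[2, 0, 1, 0]
Event 4: LOCAL 2: VV[2][2]++ -> VV[2]=[0, 0, 2, 0]
Event 5: LOCAL 0: VV[0][0]++ -> VV[0]=[3, 0, 1, 0]
Event 6: SEND 1->2: VV[1][1]++ -> VV[1]=[0, 2, 0, 0], msg_vec=[0, 2, 0, 0]; VV[2]=max(VV[2],msg_vec) then VV[2][2]++ -> VV[2]=[0, 2, 3, 0]
Event 7: SEND 0->3: VV[0][0]++ -> VV[0]=[4, 0, 1, 0], msg_vec=[4, 0, 1, 0]; VV[3]=max(VV[3],msg_vec) then VV[3][3]++ -> VV[3]=[4, 1, 1, 2]
Final vectors: VV[0]=[4, 0, 1, 0]; VV[1]=[0, 2, 0, 0]; VV[2]=[0, 2, 3, 0]; VV[3]=[4, 1, 1, 2]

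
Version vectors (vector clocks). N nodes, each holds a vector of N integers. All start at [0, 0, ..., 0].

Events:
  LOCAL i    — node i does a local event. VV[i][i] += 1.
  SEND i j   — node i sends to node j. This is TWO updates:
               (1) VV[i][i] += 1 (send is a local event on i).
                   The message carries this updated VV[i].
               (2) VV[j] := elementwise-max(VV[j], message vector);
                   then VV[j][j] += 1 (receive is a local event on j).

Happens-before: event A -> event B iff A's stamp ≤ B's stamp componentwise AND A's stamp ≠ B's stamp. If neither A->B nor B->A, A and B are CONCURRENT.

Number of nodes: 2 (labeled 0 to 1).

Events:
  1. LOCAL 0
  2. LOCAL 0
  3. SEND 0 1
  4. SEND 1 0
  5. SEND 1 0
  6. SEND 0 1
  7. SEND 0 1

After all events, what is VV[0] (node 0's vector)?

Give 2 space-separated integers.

Answer: 7 3

Derivation:
Initial: VV[0]=[0, 0]
Initial: VV[1]=[0, 0]
Event 1: LOCAL 0: VV[0][0]++ -> VV[0]=[1, 0]
Event 2: LOCAL 0: VV[0][0]++ -> VV[0]=[2, 0]
Event 3: SEND 0->1: VV[0][0]++ -> VV[0]=[3, 0], msg_vec=[3, 0]; VV[1]=max(VV[1],msg_vec) then VV[1][1]++ -> VV[1]=[3, 1]
Event 4: SEND 1->0: VV[1][1]++ -> VV[1]=[3, 2], msg_vec=[3, 2]; VV[0]=max(VV[0],msg_vec) then VV[0][0]++ -> VV[0]=[4, 2]
Event 5: SEND 1->0: VV[1][1]++ -> VV[1]=[3, 3], msg_vec=[3, 3]; VV[0]=max(VV[0],msg_vec) then VV[0][0]++ -> VV[0]=[5, 3]
Event 6: SEND 0->1: VV[0][0]++ -> VV[0]=[6, 3], msg_vec=[6, 3]; VV[1]=max(VV[1],msg_vec) then VV[1][1]++ -> VV[1]=[6, 4]
Event 7: SEND 0->1: VV[0][0]++ -> VV[0]=[7, 3], msg_vec=[7, 3]; VV[1]=max(VV[1],msg_vec) then VV[1][1]++ -> VV[1]=[7, 5]
Final vectors: VV[0]=[7, 3]; VV[1]=[7, 5]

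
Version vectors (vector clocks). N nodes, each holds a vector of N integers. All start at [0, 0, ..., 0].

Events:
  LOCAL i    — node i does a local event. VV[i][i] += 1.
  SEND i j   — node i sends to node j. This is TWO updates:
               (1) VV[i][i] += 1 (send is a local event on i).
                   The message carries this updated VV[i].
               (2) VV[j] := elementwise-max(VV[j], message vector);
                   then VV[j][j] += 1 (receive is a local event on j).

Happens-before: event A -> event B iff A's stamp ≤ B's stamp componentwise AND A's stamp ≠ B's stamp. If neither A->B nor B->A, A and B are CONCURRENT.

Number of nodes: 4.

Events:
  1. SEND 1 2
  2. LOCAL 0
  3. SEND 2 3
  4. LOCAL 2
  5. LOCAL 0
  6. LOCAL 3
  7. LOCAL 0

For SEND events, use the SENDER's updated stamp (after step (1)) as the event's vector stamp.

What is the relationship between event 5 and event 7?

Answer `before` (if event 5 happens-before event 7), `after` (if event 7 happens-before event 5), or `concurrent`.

Initial: VV[0]=[0, 0, 0, 0]
Initial: VV[1]=[0, 0, 0, 0]
Initial: VV[2]=[0, 0, 0, 0]
Initial: VV[3]=[0, 0, 0, 0]
Event 1: SEND 1->2: VV[1][1]++ -> VV[1]=[0, 1, 0, 0], msg_vec=[0, 1, 0, 0]; VV[2]=max(VV[2],msg_vec) then VV[2][2]++ -> VV[2]=[0, 1, 1, 0]
Event 2: LOCAL 0: VV[0][0]++ -> VV[0]=[1, 0, 0, 0]
Event 3: SEND 2->3: VV[2][2]++ -> VV[2]=[0, 1, 2, 0], msg_vec=[0, 1, 2, 0]; VV[3]=max(VV[3],msg_vec) then VV[3][3]++ -> VV[3]=[0, 1, 2, 1]
Event 4: LOCAL 2: VV[2][2]++ -> VV[2]=[0, 1, 3, 0]
Event 5: LOCAL 0: VV[0][0]++ -> VV[0]=[2, 0, 0, 0]
Event 6: LOCAL 3: VV[3][3]++ -> VV[3]=[0, 1, 2, 2]
Event 7: LOCAL 0: VV[0][0]++ -> VV[0]=[3, 0, 0, 0]
Event 5 stamp: [2, 0, 0, 0]
Event 7 stamp: [3, 0, 0, 0]
[2, 0, 0, 0] <= [3, 0, 0, 0]? True
[3, 0, 0, 0] <= [2, 0, 0, 0]? False
Relation: before

Answer: before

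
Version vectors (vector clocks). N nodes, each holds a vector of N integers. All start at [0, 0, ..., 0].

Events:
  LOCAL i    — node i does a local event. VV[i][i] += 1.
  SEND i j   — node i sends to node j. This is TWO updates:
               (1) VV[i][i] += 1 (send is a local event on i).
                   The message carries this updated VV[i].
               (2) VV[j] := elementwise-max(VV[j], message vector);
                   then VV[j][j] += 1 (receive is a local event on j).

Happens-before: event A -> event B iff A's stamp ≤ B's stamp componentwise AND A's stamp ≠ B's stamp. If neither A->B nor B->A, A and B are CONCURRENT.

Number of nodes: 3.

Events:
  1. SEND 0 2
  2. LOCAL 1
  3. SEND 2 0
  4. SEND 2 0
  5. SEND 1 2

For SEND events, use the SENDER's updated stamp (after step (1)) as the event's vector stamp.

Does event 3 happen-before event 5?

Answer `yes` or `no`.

Initial: VV[0]=[0, 0, 0]
Initial: VV[1]=[0, 0, 0]
Initial: VV[2]=[0, 0, 0]
Event 1: SEND 0->2: VV[0][0]++ -> VV[0]=[1, 0, 0], msg_vec=[1, 0, 0]; VV[2]=max(VV[2],msg_vec) then VV[2][2]++ -> VV[2]=[1, 0, 1]
Event 2: LOCAL 1: VV[1][1]++ -> VV[1]=[0, 1, 0]
Event 3: SEND 2->0: VV[2][2]++ -> VV[2]=[1, 0, 2], msg_vec=[1, 0, 2]; VV[0]=max(VV[0],msg_vec) then VV[0][0]++ -> VV[0]=[2, 0, 2]
Event 4: SEND 2->0: VV[2][2]++ -> VV[2]=[1, 0, 3], msg_vec=[1, 0, 3]; VV[0]=max(VV[0],msg_vec) then VV[0][0]++ -> VV[0]=[3, 0, 3]
Event 5: SEND 1->2: VV[1][1]++ -> VV[1]=[0, 2, 0], msg_vec=[0, 2, 0]; VV[2]=max(VV[2],msg_vec) then VV[2][2]++ -> VV[2]=[1, 2, 4]
Event 3 stamp: [1, 0, 2]
Event 5 stamp: [0, 2, 0]
[1, 0, 2] <= [0, 2, 0]? False. Equal? False. Happens-before: False

Answer: no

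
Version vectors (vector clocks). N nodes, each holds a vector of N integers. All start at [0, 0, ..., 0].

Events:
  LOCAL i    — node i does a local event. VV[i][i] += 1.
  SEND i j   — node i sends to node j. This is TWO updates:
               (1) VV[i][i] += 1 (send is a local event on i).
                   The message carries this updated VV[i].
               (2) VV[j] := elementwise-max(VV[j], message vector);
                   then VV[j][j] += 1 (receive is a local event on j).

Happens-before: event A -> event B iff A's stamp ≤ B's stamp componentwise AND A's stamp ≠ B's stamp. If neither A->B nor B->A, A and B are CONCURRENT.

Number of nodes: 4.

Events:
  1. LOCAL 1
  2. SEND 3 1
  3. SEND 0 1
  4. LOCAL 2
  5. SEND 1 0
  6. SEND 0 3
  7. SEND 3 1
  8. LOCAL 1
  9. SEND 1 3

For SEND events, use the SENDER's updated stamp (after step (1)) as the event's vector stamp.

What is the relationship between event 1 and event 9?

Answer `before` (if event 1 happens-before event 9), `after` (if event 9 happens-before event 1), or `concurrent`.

Initial: VV[0]=[0, 0, 0, 0]
Initial: VV[1]=[0, 0, 0, 0]
Initial: VV[2]=[0, 0, 0, 0]
Initial: VV[3]=[0, 0, 0, 0]
Event 1: LOCAL 1: VV[1][1]++ -> VV[1]=[0, 1, 0, 0]
Event 2: SEND 3->1: VV[3][3]++ -> VV[3]=[0, 0, 0, 1], msg_vec=[0, 0, 0, 1]; VV[1]=max(VV[1],msg_vec) then VV[1][1]++ -> VV[1]=[0, 2, 0, 1]
Event 3: SEND 0->1: VV[0][0]++ -> VV[0]=[1, 0, 0, 0], msg_vec=[1, 0, 0, 0]; VV[1]=max(VV[1],msg_vec) then VV[1][1]++ -> VV[1]=[1, 3, 0, 1]
Event 4: LOCAL 2: VV[2][2]++ -> VV[2]=[0, 0, 1, 0]
Event 5: SEND 1->0: VV[1][1]++ -> VV[1]=[1, 4, 0, 1], msg_vec=[1, 4, 0, 1]; VV[0]=max(VV[0],msg_vec) then VV[0][0]++ -> VV[0]=[2, 4, 0, 1]
Event 6: SEND 0->3: VV[0][0]++ -> VV[0]=[3, 4, 0, 1], msg_vec=[3, 4, 0, 1]; VV[3]=max(VV[3],msg_vec) then VV[3][3]++ -> VV[3]=[3, 4, 0, 2]
Event 7: SEND 3->1: VV[3][3]++ -> VV[3]=[3, 4, 0, 3], msg_vec=[3, 4, 0, 3]; VV[1]=max(VV[1],msg_vec) then VV[1][1]++ -> VV[1]=[3, 5, 0, 3]
Event 8: LOCAL 1: VV[1][1]++ -> VV[1]=[3, 6, 0, 3]
Event 9: SEND 1->3: VV[1][1]++ -> VV[1]=[3, 7, 0, 3], msg_vec=[3, 7, 0, 3]; VV[3]=max(VV[3],msg_vec) then VV[3][3]++ -> VV[3]=[3, 7, 0, 4]
Event 1 stamp: [0, 1, 0, 0]
Event 9 stamp: [3, 7, 0, 3]
[0, 1, 0, 0] <= [3, 7, 0, 3]? True
[3, 7, 0, 3] <= [0, 1, 0, 0]? False
Relation: before

Answer: before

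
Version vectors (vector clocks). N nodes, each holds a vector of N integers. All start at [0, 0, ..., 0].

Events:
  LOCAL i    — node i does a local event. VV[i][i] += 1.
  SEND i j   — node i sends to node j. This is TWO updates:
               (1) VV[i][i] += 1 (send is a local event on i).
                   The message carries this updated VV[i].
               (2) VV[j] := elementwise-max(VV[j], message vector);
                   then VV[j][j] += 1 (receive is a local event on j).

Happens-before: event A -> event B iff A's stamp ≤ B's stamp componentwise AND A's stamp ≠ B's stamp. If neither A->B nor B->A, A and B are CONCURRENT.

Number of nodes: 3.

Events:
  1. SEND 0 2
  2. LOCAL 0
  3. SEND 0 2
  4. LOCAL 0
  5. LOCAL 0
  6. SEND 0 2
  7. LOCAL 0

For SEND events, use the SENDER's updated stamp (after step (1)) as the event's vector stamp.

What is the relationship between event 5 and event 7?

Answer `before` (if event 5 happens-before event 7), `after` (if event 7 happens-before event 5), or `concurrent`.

Answer: before

Derivation:
Initial: VV[0]=[0, 0, 0]
Initial: VV[1]=[0, 0, 0]
Initial: VV[2]=[0, 0, 0]
Event 1: SEND 0->2: VV[0][0]++ -> VV[0]=[1, 0, 0], msg_vec=[1, 0, 0]; VV[2]=max(VV[2],msg_vec) then VV[2][2]++ -> VV[2]=[1, 0, 1]
Event 2: LOCAL 0: VV[0][0]++ -> VV[0]=[2, 0, 0]
Event 3: SEND 0->2: VV[0][0]++ -> VV[0]=[3, 0, 0], msg_vec=[3, 0, 0]; VV[2]=max(VV[2],msg_vec) then VV[2][2]++ -> VV[2]=[3, 0, 2]
Event 4: LOCAL 0: VV[0][0]++ -> VV[0]=[4, 0, 0]
Event 5: LOCAL 0: VV[0][0]++ -> VV[0]=[5, 0, 0]
Event 6: SEND 0->2: VV[0][0]++ -> VV[0]=[6, 0, 0], msg_vec=[6, 0, 0]; VV[2]=max(VV[2],msg_vec) then VV[2][2]++ -> VV[2]=[6, 0, 3]
Event 7: LOCAL 0: VV[0][0]++ -> VV[0]=[7, 0, 0]
Event 5 stamp: [5, 0, 0]
Event 7 stamp: [7, 0, 0]
[5, 0, 0] <= [7, 0, 0]? True
[7, 0, 0] <= [5, 0, 0]? False
Relation: before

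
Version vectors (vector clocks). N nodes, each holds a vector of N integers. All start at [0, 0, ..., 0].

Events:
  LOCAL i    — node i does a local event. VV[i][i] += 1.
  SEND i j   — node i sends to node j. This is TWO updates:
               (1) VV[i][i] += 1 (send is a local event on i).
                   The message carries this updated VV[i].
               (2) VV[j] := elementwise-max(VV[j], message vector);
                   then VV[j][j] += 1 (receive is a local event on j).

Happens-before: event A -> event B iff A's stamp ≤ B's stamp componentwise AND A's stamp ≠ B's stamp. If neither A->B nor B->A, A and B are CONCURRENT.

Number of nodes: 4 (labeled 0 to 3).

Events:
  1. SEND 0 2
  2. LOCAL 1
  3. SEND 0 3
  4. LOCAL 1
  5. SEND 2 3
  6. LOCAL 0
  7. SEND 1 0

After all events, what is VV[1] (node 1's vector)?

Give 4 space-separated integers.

Initial: VV[0]=[0, 0, 0, 0]
Initial: VV[1]=[0, 0, 0, 0]
Initial: VV[2]=[0, 0, 0, 0]
Initial: VV[3]=[0, 0, 0, 0]
Event 1: SEND 0->2: VV[0][0]++ -> VV[0]=[1, 0, 0, 0], msg_vec=[1, 0, 0, 0]; VV[2]=max(VV[2],msg_vec) then VV[2][2]++ -> VV[2]=[1, 0, 1, 0]
Event 2: LOCAL 1: VV[1][1]++ -> VV[1]=[0, 1, 0, 0]
Event 3: SEND 0->3: VV[0][0]++ -> VV[0]=[2, 0, 0, 0], msg_vec=[2, 0, 0, 0]; VV[3]=max(VV[3],msg_vec) then VV[3][3]++ -> VV[3]=[2, 0, 0, 1]
Event 4: LOCAL 1: VV[1][1]++ -> VV[1]=[0, 2, 0, 0]
Event 5: SEND 2->3: VV[2][2]++ -> VV[2]=[1, 0, 2, 0], msg_vec=[1, 0, 2, 0]; VV[3]=max(VV[3],msg_vec) then VV[3][3]++ -> VV[3]=[2, 0, 2, 2]
Event 6: LOCAL 0: VV[0][0]++ -> VV[0]=[3, 0, 0, 0]
Event 7: SEND 1->0: VV[1][1]++ -> VV[1]=[0, 3, 0, 0], msg_vec=[0, 3, 0, 0]; VV[0]=max(VV[0],msg_vec) then VV[0][0]++ -> VV[0]=[4, 3, 0, 0]
Final vectors: VV[0]=[4, 3, 0, 0]; VV[1]=[0, 3, 0, 0]; VV[2]=[1, 0, 2, 0]; VV[3]=[2, 0, 2, 2]

Answer: 0 3 0 0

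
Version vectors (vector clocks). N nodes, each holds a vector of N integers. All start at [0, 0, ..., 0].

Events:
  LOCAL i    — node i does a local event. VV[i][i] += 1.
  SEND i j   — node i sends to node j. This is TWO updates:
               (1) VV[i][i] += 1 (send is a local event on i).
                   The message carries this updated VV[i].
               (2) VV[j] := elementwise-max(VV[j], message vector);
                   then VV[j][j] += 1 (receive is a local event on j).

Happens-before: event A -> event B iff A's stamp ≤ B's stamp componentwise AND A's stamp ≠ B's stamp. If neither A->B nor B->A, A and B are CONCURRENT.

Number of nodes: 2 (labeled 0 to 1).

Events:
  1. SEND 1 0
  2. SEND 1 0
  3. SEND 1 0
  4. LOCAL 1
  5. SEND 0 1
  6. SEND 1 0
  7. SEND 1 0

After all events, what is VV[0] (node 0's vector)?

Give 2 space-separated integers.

Answer: 6 7

Derivation:
Initial: VV[0]=[0, 0]
Initial: VV[1]=[0, 0]
Event 1: SEND 1->0: VV[1][1]++ -> VV[1]=[0, 1], msg_vec=[0, 1]; VV[0]=max(VV[0],msg_vec) then VV[0][0]++ -> VV[0]=[1, 1]
Event 2: SEND 1->0: VV[1][1]++ -> VV[1]=[0, 2], msg_vec=[0, 2]; VV[0]=max(VV[0],msg_vec) then VV[0][0]++ -> VV[0]=[2, 2]
Event 3: SEND 1->0: VV[1][1]++ -> VV[1]=[0, 3], msg_vec=[0, 3]; VV[0]=max(VV[0],msg_vec) then VV[0][0]++ -> VV[0]=[3, 3]
Event 4: LOCAL 1: VV[1][1]++ -> VV[1]=[0, 4]
Event 5: SEND 0->1: VV[0][0]++ -> VV[0]=[4, 3], msg_vec=[4, 3]; VV[1]=max(VV[1],msg_vec) then VV[1][1]++ -> VV[1]=[4, 5]
Event 6: SEND 1->0: VV[1][1]++ -> VV[1]=[4, 6], msg_vec=[4, 6]; VV[0]=max(VV[0],msg_vec) then VV[0][0]++ -> VV[0]=[5, 6]
Event 7: SEND 1->0: VV[1][1]++ -> VV[1]=[4, 7], msg_vec=[4, 7]; VV[0]=max(VV[0],msg_vec) then VV[0][0]++ -> VV[0]=[6, 7]
Final vectors: VV[0]=[6, 7]; VV[1]=[4, 7]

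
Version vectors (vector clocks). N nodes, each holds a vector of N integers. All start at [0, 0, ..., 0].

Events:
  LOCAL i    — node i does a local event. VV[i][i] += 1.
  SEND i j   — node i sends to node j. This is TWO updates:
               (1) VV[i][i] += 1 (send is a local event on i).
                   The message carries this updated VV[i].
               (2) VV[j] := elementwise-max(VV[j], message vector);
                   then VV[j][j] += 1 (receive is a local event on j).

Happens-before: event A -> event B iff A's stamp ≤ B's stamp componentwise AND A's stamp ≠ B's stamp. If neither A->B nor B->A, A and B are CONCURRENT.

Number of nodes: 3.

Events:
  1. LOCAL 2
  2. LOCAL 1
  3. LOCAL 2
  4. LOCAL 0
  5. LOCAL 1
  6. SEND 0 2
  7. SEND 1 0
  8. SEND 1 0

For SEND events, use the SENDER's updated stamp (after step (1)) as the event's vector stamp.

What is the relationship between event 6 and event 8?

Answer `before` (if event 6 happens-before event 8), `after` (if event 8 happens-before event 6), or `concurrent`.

Answer: concurrent

Derivation:
Initial: VV[0]=[0, 0, 0]
Initial: VV[1]=[0, 0, 0]
Initial: VV[2]=[0, 0, 0]
Event 1: LOCAL 2: VV[2][2]++ -> VV[2]=[0, 0, 1]
Event 2: LOCAL 1: VV[1][1]++ -> VV[1]=[0, 1, 0]
Event 3: LOCAL 2: VV[2][2]++ -> VV[2]=[0, 0, 2]
Event 4: LOCAL 0: VV[0][0]++ -> VV[0]=[1, 0, 0]
Event 5: LOCAL 1: VV[1][1]++ -> VV[1]=[0, 2, 0]
Event 6: SEND 0->2: VV[0][0]++ -> VV[0]=[2, 0, 0], msg_vec=[2, 0, 0]; VV[2]=max(VV[2],msg_vec) then VV[2][2]++ -> VV[2]=[2, 0, 3]
Event 7: SEND 1->0: VV[1][1]++ -> VV[1]=[0, 3, 0], msg_vec=[0, 3, 0]; VV[0]=max(VV[0],msg_vec) then VV[0][0]++ -> VV[0]=[3, 3, 0]
Event 8: SEND 1->0: VV[1][1]++ -> VV[1]=[0, 4, 0], msg_vec=[0, 4, 0]; VV[0]=max(VV[0],msg_vec) then VV[0][0]++ -> VV[0]=[4, 4, 0]
Event 6 stamp: [2, 0, 0]
Event 8 stamp: [0, 4, 0]
[2, 0, 0] <= [0, 4, 0]? False
[0, 4, 0] <= [2, 0, 0]? False
Relation: concurrent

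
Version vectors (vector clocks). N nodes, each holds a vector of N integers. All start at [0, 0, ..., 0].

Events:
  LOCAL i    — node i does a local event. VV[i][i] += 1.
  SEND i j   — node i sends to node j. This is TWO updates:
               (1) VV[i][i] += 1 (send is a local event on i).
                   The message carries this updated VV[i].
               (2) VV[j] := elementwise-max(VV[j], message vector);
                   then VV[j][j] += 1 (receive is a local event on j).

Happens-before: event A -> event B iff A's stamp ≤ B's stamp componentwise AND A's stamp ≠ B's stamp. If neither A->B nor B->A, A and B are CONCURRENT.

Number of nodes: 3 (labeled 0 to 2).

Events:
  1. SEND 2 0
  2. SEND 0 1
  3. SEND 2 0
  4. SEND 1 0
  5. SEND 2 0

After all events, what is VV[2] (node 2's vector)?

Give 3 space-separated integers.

Initial: VV[0]=[0, 0, 0]
Initial: VV[1]=[0, 0, 0]
Initial: VV[2]=[0, 0, 0]
Event 1: SEND 2->0: VV[2][2]++ -> VV[2]=[0, 0, 1], msg_vec=[0, 0, 1]; VV[0]=max(VV[0],msg_vec) then VV[0][0]++ -> VV[0]=[1, 0, 1]
Event 2: SEND 0->1: VV[0][0]++ -> VV[0]=[2, 0, 1], msg_vec=[2, 0, 1]; VV[1]=max(VV[1],msg_vec) then VV[1][1]++ -> VV[1]=[2, 1, 1]
Event 3: SEND 2->0: VV[2][2]++ -> VV[2]=[0, 0, 2], msg_vec=[0, 0, 2]; VV[0]=max(VV[0],msg_vec) then VV[0][0]++ -> VV[0]=[3, 0, 2]
Event 4: SEND 1->0: VV[1][1]++ -> VV[1]=[2, 2, 1], msg_vec=[2, 2, 1]; VV[0]=max(VV[0],msg_vec) then VV[0][0]++ -> VV[0]=[4, 2, 2]
Event 5: SEND 2->0: VV[2][2]++ -> VV[2]=[0, 0, 3], msg_vec=[0, 0, 3]; VV[0]=max(VV[0],msg_vec) then VV[0][0]++ -> VV[0]=[5, 2, 3]
Final vectors: VV[0]=[5, 2, 3]; VV[1]=[2, 2, 1]; VV[2]=[0, 0, 3]

Answer: 0 0 3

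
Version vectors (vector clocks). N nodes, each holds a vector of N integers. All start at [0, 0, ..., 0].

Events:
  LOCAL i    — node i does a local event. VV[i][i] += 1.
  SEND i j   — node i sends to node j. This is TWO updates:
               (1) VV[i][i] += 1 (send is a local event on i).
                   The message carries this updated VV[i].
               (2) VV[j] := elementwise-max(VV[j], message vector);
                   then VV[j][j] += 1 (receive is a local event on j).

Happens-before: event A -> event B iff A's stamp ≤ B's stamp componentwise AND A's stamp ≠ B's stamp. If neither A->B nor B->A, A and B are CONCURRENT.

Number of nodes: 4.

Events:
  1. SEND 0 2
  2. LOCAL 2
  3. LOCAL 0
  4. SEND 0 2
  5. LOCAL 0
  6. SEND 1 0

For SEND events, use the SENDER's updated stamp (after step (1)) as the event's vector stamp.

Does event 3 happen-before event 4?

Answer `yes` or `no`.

Initial: VV[0]=[0, 0, 0, 0]
Initial: VV[1]=[0, 0, 0, 0]
Initial: VV[2]=[0, 0, 0, 0]
Initial: VV[3]=[0, 0, 0, 0]
Event 1: SEND 0->2: VV[0][0]++ -> VV[0]=[1, 0, 0, 0], msg_vec=[1, 0, 0, 0]; VV[2]=max(VV[2],msg_vec) then VV[2][2]++ -> VV[2]=[1, 0, 1, 0]
Event 2: LOCAL 2: VV[2][2]++ -> VV[2]=[1, 0, 2, 0]
Event 3: LOCAL 0: VV[0][0]++ -> VV[0]=[2, 0, 0, 0]
Event 4: SEND 0->2: VV[0][0]++ -> VV[0]=[3, 0, 0, 0], msg_vec=[3, 0, 0, 0]; VV[2]=max(VV[2],msg_vec) then VV[2][2]++ -> VV[2]=[3, 0, 3, 0]
Event 5: LOCAL 0: VV[0][0]++ -> VV[0]=[4, 0, 0, 0]
Event 6: SEND 1->0: VV[1][1]++ -> VV[1]=[0, 1, 0, 0], msg_vec=[0, 1, 0, 0]; VV[0]=max(VV[0],msg_vec) then VV[0][0]++ -> VV[0]=[5, 1, 0, 0]
Event 3 stamp: [2, 0, 0, 0]
Event 4 stamp: [3, 0, 0, 0]
[2, 0, 0, 0] <= [3, 0, 0, 0]? True. Equal? False. Happens-before: True

Answer: yes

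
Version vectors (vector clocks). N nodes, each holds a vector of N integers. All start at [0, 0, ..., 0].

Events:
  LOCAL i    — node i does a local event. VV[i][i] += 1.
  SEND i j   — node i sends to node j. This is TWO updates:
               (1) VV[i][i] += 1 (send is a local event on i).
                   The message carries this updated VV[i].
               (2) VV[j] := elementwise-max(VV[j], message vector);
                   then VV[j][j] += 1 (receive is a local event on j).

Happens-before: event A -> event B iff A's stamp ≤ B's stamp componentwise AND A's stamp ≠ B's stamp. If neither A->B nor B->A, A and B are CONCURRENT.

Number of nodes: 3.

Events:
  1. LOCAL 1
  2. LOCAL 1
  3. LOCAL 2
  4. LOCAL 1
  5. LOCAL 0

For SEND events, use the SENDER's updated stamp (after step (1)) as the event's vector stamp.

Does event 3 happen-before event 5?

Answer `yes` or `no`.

Answer: no

Derivation:
Initial: VV[0]=[0, 0, 0]
Initial: VV[1]=[0, 0, 0]
Initial: VV[2]=[0, 0, 0]
Event 1: LOCAL 1: VV[1][1]++ -> VV[1]=[0, 1, 0]
Event 2: LOCAL 1: VV[1][1]++ -> VV[1]=[0, 2, 0]
Event 3: LOCAL 2: VV[2][2]++ -> VV[2]=[0, 0, 1]
Event 4: LOCAL 1: VV[1][1]++ -> VV[1]=[0, 3, 0]
Event 5: LOCAL 0: VV[0][0]++ -> VV[0]=[1, 0, 0]
Event 3 stamp: [0, 0, 1]
Event 5 stamp: [1, 0, 0]
[0, 0, 1] <= [1, 0, 0]? False. Equal? False. Happens-before: False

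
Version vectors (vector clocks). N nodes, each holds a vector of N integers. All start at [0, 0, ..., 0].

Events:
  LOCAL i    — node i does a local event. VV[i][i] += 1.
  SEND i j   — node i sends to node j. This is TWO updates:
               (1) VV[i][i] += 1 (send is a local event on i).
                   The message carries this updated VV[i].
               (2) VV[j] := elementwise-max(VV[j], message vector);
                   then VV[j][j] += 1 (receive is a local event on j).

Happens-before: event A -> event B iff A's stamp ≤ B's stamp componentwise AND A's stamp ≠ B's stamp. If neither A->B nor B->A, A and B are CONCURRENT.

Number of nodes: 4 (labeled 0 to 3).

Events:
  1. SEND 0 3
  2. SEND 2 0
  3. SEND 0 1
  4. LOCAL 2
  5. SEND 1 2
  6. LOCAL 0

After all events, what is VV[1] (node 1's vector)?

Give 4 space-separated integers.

Initial: VV[0]=[0, 0, 0, 0]
Initial: VV[1]=[0, 0, 0, 0]
Initial: VV[2]=[0, 0, 0, 0]
Initial: VV[3]=[0, 0, 0, 0]
Event 1: SEND 0->3: VV[0][0]++ -> VV[0]=[1, 0, 0, 0], msg_vec=[1, 0, 0, 0]; VV[3]=max(VV[3],msg_vec) then VV[3][3]++ -> VV[3]=[1, 0, 0, 1]
Event 2: SEND 2->0: VV[2][2]++ -> VV[2]=[0, 0, 1, 0], msg_vec=[0, 0, 1, 0]; VV[0]=max(VV[0],msg_vec) then VV[0][0]++ -> VV[0]=[2, 0, 1, 0]
Event 3: SEND 0->1: VV[0][0]++ -> VV[0]=[3, 0, 1, 0], msg_vec=[3, 0, 1, 0]; VV[1]=max(VV[1],msg_vec) then VV[1][1]++ -> VV[1]=[3, 1, 1, 0]
Event 4: LOCAL 2: VV[2][2]++ -> VV[2]=[0, 0, 2, 0]
Event 5: SEND 1->2: VV[1][1]++ -> VV[1]=[3, 2, 1, 0], msg_vec=[3, 2, 1, 0]; VV[2]=max(VV[2],msg_vec) then VV[2][2]++ -> VV[2]=[3, 2, 3, 0]
Event 6: LOCAL 0: VV[0][0]++ -> VV[0]=[4, 0, 1, 0]
Final vectors: VV[0]=[4, 0, 1, 0]; VV[1]=[3, 2, 1, 0]; VV[2]=[3, 2, 3, 0]; VV[3]=[1, 0, 0, 1]

Answer: 3 2 1 0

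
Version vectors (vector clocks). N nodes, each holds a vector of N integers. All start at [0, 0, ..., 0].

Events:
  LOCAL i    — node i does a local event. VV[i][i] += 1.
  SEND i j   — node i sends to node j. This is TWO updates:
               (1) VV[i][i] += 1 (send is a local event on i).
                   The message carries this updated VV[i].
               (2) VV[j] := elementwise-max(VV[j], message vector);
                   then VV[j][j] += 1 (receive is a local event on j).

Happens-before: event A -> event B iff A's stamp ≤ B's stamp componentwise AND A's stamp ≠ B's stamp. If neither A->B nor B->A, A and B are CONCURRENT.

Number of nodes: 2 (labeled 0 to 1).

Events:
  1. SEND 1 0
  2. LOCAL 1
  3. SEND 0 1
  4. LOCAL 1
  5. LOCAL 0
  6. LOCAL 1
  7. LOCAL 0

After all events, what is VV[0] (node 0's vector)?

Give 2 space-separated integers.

Answer: 4 1

Derivation:
Initial: VV[0]=[0, 0]
Initial: VV[1]=[0, 0]
Event 1: SEND 1->0: VV[1][1]++ -> VV[1]=[0, 1], msg_vec=[0, 1]; VV[0]=max(VV[0],msg_vec) then VV[0][0]++ -> VV[0]=[1, 1]
Event 2: LOCAL 1: VV[1][1]++ -> VV[1]=[0, 2]
Event 3: SEND 0->1: VV[0][0]++ -> VV[0]=[2, 1], msg_vec=[2, 1]; VV[1]=max(VV[1],msg_vec) then VV[1][1]++ -> VV[1]=[2, 3]
Event 4: LOCAL 1: VV[1][1]++ -> VV[1]=[2, 4]
Event 5: LOCAL 0: VV[0][0]++ -> VV[0]=[3, 1]
Event 6: LOCAL 1: VV[1][1]++ -> VV[1]=[2, 5]
Event 7: LOCAL 0: VV[0][0]++ -> VV[0]=[4, 1]
Final vectors: VV[0]=[4, 1]; VV[1]=[2, 5]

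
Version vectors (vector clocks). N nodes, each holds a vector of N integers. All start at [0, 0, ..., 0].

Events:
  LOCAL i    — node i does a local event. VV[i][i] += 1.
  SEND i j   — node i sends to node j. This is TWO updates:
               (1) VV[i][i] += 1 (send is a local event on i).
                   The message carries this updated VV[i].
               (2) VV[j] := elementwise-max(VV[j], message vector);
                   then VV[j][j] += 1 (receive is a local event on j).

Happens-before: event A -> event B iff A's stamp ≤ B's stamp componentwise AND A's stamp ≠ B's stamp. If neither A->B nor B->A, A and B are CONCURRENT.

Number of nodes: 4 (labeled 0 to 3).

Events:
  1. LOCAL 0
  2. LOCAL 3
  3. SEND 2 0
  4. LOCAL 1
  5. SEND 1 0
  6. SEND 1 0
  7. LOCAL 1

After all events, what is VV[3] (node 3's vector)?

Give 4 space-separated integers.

Initial: VV[0]=[0, 0, 0, 0]
Initial: VV[1]=[0, 0, 0, 0]
Initial: VV[2]=[0, 0, 0, 0]
Initial: VV[3]=[0, 0, 0, 0]
Event 1: LOCAL 0: VV[0][0]++ -> VV[0]=[1, 0, 0, 0]
Event 2: LOCAL 3: VV[3][3]++ -> VV[3]=[0, 0, 0, 1]
Event 3: SEND 2->0: VV[2][2]++ -> VV[2]=[0, 0, 1, 0], msg_vec=[0, 0, 1, 0]; VV[0]=max(VV[0],msg_vec) then VV[0][0]++ -> VV[0]=[2, 0, 1, 0]
Event 4: LOCAL 1: VV[1][1]++ -> VV[1]=[0, 1, 0, 0]
Event 5: SEND 1->0: VV[1][1]++ -> VV[1]=[0, 2, 0, 0], msg_vec=[0, 2, 0, 0]; VV[0]=max(VV[0],msg_vec) then VV[0][0]++ -> VV[0]=[3, 2, 1, 0]
Event 6: SEND 1->0: VV[1][1]++ -> VV[1]=[0, 3, 0, 0], msg_vec=[0, 3, 0, 0]; VV[0]=max(VV[0],msg_vec) then VV[0][0]++ -> VV[0]=[4, 3, 1, 0]
Event 7: LOCAL 1: VV[1][1]++ -> VV[1]=[0, 4, 0, 0]
Final vectors: VV[0]=[4, 3, 1, 0]; VV[1]=[0, 4, 0, 0]; VV[2]=[0, 0, 1, 0]; VV[3]=[0, 0, 0, 1]

Answer: 0 0 0 1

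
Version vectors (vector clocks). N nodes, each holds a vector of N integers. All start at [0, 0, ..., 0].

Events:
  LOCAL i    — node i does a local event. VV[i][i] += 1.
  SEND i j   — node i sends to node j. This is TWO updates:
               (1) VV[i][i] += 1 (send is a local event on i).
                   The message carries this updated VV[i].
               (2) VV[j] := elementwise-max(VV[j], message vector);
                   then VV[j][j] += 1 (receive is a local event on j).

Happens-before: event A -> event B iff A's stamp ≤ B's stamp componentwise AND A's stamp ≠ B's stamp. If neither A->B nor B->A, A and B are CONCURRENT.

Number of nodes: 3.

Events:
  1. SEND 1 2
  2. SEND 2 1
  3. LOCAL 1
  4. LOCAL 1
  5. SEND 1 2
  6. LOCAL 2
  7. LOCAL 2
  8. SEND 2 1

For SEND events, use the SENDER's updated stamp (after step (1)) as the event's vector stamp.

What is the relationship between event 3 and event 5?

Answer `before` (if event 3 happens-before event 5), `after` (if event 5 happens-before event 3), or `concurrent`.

Initial: VV[0]=[0, 0, 0]
Initial: VV[1]=[0, 0, 0]
Initial: VV[2]=[0, 0, 0]
Event 1: SEND 1->2: VV[1][1]++ -> VV[1]=[0, 1, 0], msg_vec=[0, 1, 0]; VV[2]=max(VV[2],msg_vec) then VV[2][2]++ -> VV[2]=[0, 1, 1]
Event 2: SEND 2->1: VV[2][2]++ -> VV[2]=[0, 1, 2], msg_vec=[0, 1, 2]; VV[1]=max(VV[1],msg_vec) then VV[1][1]++ -> VV[1]=[0, 2, 2]
Event 3: LOCAL 1: VV[1][1]++ -> VV[1]=[0, 3, 2]
Event 4: LOCAL 1: VV[1][1]++ -> VV[1]=[0, 4, 2]
Event 5: SEND 1->2: VV[1][1]++ -> VV[1]=[0, 5, 2], msg_vec=[0, 5, 2]; VV[2]=max(VV[2],msg_vec) then VV[2][2]++ -> VV[2]=[0, 5, 3]
Event 6: LOCAL 2: VV[2][2]++ -> VV[2]=[0, 5, 4]
Event 7: LOCAL 2: VV[2][2]++ -> VV[2]=[0, 5, 5]
Event 8: SEND 2->1: VV[2][2]++ -> VV[2]=[0, 5, 6], msg_vec=[0, 5, 6]; VV[1]=max(VV[1],msg_vec) then VV[1][1]++ -> VV[1]=[0, 6, 6]
Event 3 stamp: [0, 3, 2]
Event 5 stamp: [0, 5, 2]
[0, 3, 2] <= [0, 5, 2]? True
[0, 5, 2] <= [0, 3, 2]? False
Relation: before

Answer: before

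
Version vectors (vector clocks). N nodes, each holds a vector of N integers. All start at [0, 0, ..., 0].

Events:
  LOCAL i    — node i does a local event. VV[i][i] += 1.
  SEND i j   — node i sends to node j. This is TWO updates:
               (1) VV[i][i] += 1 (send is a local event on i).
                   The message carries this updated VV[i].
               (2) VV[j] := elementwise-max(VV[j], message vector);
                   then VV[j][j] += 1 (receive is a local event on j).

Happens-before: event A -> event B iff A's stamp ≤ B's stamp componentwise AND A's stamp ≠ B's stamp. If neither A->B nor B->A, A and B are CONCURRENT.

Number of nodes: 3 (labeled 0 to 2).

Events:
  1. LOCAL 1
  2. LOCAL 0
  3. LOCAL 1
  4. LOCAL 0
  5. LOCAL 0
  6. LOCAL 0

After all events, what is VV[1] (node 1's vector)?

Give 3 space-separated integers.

Initial: VV[0]=[0, 0, 0]
Initial: VV[1]=[0, 0, 0]
Initial: VV[2]=[0, 0, 0]
Event 1: LOCAL 1: VV[1][1]++ -> VV[1]=[0, 1, 0]
Event 2: LOCAL 0: VV[0][0]++ -> VV[0]=[1, 0, 0]
Event 3: LOCAL 1: VV[1][1]++ -> VV[1]=[0, 2, 0]
Event 4: LOCAL 0: VV[0][0]++ -> VV[0]=[2, 0, 0]
Event 5: LOCAL 0: VV[0][0]++ -> VV[0]=[3, 0, 0]
Event 6: LOCAL 0: VV[0][0]++ -> VV[0]=[4, 0, 0]
Final vectors: VV[0]=[4, 0, 0]; VV[1]=[0, 2, 0]; VV[2]=[0, 0, 0]

Answer: 0 2 0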